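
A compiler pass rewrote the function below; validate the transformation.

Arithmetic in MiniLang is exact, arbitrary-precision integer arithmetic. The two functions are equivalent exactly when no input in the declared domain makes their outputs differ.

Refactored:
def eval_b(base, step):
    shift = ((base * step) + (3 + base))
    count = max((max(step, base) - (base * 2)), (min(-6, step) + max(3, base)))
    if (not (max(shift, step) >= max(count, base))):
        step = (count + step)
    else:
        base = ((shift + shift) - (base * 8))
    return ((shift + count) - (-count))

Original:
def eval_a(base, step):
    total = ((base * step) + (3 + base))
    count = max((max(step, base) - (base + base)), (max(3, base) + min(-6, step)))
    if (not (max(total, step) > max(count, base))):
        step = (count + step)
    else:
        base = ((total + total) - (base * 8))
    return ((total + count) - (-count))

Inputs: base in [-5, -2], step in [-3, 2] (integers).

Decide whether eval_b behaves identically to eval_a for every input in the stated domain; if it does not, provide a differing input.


The suspicious-looking change has no observable effect anywhere in the declared ranges; all 24 inputs agree.
verdict: equivalent


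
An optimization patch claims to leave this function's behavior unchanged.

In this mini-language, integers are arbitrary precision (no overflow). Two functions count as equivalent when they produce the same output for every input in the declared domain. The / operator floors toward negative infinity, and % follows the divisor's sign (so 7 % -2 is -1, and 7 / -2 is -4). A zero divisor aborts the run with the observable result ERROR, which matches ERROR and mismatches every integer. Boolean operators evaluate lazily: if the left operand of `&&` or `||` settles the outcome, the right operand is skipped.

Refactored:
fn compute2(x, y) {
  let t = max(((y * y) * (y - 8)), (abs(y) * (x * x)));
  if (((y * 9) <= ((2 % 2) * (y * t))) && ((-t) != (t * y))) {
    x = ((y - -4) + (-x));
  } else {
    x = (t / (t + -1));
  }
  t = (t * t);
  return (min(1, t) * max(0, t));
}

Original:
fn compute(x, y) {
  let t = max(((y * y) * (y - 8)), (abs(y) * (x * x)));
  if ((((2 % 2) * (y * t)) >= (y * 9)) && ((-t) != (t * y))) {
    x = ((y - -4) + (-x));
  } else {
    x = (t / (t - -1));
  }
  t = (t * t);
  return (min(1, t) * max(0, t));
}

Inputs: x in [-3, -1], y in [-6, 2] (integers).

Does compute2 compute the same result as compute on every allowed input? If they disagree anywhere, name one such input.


Take x=-1, y=-1.
compute: t becomes 1; next ((((2 % 2) * (y * t)) >= (y * 9)) && ((-t) != (t * y))) evaluates to false; next x becomes 0; next t becomes 1; next final value 1
compute2: t becomes 1; next (((y * 9) <= ((2 % 2) * (y * t))) && ((-t) != (t * y))) evaluates to false; next hits division by zero so the output is ERROR
1 against ERROR: the behavior changed.
verdict: not equivalent; witness: x=-1, y=-1


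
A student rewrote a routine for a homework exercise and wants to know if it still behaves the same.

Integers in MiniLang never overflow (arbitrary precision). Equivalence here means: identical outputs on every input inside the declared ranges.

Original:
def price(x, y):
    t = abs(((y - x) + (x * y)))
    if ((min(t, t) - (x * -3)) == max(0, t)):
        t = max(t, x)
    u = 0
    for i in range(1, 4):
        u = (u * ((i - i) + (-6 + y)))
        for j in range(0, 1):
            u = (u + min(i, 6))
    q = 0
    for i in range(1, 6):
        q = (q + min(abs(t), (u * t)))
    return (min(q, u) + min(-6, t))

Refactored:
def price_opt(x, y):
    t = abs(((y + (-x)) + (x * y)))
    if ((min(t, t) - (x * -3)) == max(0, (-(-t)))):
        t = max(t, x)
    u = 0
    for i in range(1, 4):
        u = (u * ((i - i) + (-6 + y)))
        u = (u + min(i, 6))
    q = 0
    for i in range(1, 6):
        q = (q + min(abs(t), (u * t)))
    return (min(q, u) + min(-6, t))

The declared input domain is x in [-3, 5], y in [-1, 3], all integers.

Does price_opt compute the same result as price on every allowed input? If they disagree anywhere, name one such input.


Equivalent — the differences include local variable names differ, and loop structure differs, and statement counts differ, and arithmetic usage differs, yet no declared input distinguishes the two.
As a probe, take x=-1, y=0: price runs t becomes 1; next ((min(t, t) - (x * -3)) == max(0, t)) evaluates to false; next u becomes 0; next at i=1:; next u becomes 0; next at j=0:; next u becomes 1; next at i=2:; next u becomes -6; next at j=0:; next u becomes -4; next at i=3:; next u becomes 24; next at j=0:; next u becomes 27; next q becomes 0; next at i=1:; next q becomes 1; next at i=2:; next q becomes 2; next at i=3:; next q becomes 3; next at i=4:; next q becomes 4; next at i=5:; next q becomes 5; next final value -1; price_opt runs t becomes 1; next ((min(t, t) - (x * -3)) == max(0, (-(-t)))) evaluates to false; next u becomes 0; next at i=1:; next u becomes 0; next u becomes 1; next at i=2:; next u becomes -6; next u becomes -4; next at i=3:; next u becomes 24; next u becomes 27; next q becomes 0; next at i=1:; next q becomes 1; next at i=2:; next q becomes 2; next at i=3:; next q becomes 3; next at i=4:; next q becomes 4; next at i=5:; next q becomes 5; next final value -1; both end at -1.
Every one of the 45 inputs gives matching results.
verdict: equivalent


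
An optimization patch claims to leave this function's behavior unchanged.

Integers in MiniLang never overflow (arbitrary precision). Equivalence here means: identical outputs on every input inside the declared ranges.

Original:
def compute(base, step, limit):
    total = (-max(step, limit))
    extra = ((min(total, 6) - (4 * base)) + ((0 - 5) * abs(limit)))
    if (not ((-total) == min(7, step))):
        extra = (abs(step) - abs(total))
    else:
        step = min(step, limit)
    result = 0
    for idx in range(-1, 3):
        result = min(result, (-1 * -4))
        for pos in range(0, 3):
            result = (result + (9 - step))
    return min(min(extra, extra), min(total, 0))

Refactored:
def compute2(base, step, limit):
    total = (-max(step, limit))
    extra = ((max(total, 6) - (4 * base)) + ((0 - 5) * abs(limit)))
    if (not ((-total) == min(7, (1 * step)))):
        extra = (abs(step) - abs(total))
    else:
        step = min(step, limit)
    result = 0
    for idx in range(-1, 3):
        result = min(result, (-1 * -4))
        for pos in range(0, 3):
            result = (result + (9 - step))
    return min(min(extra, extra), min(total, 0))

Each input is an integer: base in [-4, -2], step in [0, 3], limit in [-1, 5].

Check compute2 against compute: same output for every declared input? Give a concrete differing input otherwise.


These are not equivalent — on base=-3, step=3, limit=3 the outputs split (-6 vs -3).
compute: total becomes -3; next extra becomes -6; next (not ((-total) == min(7, step))) evaluates to false; next step becomes 3; next result becomes 0; next at idx=-1:; next result becomes 0; next at pos=0:; next result becomes 6; next at pos=1:; next result becomes 12; next at pos=2:; next result becomes 18; next at idx=0:; next result becomes 4; next at pos=0:; next result becomes 10; next at pos=1:; next result becomes 16; next at pos=2:; next result becomes 22; next at idx=1:; next result becomes 4; next at pos=0:; next result becomes 10; next at pos=1:; next result becomes 16; next at pos=2:; next result becomes 22; next at idx=2:; next result becomes 4; next at pos=0:; next result becomes 10; next at pos=1:; next result becomes 16; next at pos=2:; next result becomes 22; next final value -6
compute2: total becomes -3; next extra becomes 3; next (not ((-total) == min(7, (1 * step)))) evaluates to false; next step becomes 3; next result becomes 0; next at idx=-1:; next result becomes 0; next at pos=0:; next result becomes 6; next at pos=1:; next result becomes 12; next at pos=2:; next result becomes 18; next at idx=0:; next result becomes 4; next at pos=0:; next result becomes 10; next at pos=1:; next result becomes 16; next at pos=2:; next result becomes 22; next at idx=1:; next result becomes 4; next at pos=0:; next result becomes 10; next at pos=1:; next result becomes 16; next at pos=2:; next result becomes 22; next at idx=2:; next result becomes 4; next at pos=0:; next result becomes 10; next at pos=1:; next result becomes 16; next at pos=2:; next result becomes 22; next final value -3
verdict: not equivalent; witness: base=-3, step=3, limit=3


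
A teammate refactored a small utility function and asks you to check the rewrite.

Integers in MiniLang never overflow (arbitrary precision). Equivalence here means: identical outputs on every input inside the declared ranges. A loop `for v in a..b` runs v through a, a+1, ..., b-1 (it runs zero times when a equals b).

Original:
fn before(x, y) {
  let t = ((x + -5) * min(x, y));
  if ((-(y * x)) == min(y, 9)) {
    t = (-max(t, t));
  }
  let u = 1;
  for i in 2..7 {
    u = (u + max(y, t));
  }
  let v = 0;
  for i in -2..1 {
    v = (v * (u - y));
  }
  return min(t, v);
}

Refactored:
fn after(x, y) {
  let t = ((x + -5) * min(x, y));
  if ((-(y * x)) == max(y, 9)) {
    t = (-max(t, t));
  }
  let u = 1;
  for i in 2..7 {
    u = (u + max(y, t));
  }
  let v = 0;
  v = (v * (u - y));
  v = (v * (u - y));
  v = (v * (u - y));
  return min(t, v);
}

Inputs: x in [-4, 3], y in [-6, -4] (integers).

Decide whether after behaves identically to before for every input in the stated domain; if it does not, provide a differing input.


The rewrite breaks on x=-1, y=-6, where the results are -36 and 0.
before: t becomes 36; next ((-(y * x)) == min(y, 9)) evaluates to true; next t becomes -36; next u becomes 1; next at i=2:; next u becomes -5; next at i=3:; next u becomes -11; next at i=4:; next u becomes -17; next at i=5:; next u becomes -23; next at i=6:; next u becomes -29; next v becomes 0; next at i=-2:; next v becomes 0; next at i=-1:; next v becomes 0; next at i=0:; next v becomes 0; next final value -36
after: t becomes 36; next ((-(y * x)) == max(y, 9)) evaluates to false; next u becomes 1; next at i=2:; next u becomes 37; next at i=3:; next u becomes 73; next at i=4:; next u becomes 109; next at i=5:; next u becomes 145; next at i=6:; next u becomes 181; next v becomes 0; next v becomes 0; next v becomes 0; next v becomes 0; next final value 0
verdict: not equivalent; witness: x=-1, y=-6


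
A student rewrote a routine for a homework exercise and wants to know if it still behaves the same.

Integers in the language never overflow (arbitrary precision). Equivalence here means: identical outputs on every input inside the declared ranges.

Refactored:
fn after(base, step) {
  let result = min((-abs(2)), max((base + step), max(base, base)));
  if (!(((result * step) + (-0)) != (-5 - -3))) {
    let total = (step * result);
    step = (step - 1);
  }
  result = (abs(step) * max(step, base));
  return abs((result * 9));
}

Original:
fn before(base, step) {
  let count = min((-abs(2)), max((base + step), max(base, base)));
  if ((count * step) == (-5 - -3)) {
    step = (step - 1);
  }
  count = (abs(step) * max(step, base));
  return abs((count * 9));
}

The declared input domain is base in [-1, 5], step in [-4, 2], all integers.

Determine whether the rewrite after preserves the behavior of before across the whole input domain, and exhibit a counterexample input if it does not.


Behavior is preserved: although arithmetic usage differs; and statement counts differ; and local variable names differ; and comparison usage differs; and constant usage differs; and boolean connective usage differs, the outputs never diverge.
Spot check at base=4, step=-2 — before: count=-2, then ((count * step) == (-5 - -3)) is false, then count=8, then returns 72. after: result=-2, then (!(((result * step) + (-0)) != (-5 - -3))) is false, then result=8, then returns 72. Both give 72.
Every one of the 49 inputs gives matching results.
verdict: equivalent


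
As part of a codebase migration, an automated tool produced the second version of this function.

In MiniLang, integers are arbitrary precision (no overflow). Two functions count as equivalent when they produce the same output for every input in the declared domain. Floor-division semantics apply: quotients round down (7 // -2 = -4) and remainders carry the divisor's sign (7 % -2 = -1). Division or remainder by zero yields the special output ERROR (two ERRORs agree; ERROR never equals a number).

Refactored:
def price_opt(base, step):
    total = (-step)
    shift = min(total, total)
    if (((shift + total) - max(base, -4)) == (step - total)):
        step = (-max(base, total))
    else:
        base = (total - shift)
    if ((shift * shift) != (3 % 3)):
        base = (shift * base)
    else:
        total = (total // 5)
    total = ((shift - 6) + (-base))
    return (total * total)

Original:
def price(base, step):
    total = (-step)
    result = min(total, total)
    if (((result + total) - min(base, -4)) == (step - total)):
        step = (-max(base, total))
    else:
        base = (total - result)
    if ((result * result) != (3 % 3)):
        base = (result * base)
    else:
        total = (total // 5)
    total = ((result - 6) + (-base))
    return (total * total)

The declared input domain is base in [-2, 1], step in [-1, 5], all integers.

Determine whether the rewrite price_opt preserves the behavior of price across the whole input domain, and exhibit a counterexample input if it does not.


These are not equivalent — on base=-2, step=1 the outputs split (81 vs 49).
price: total = -1; result = -1; (((result + total) - min(base, -4)) == (step - total)) -> true; step = 1; ((result * result) != (3 % 3)) -> true; base = 2; total = -9; return 81
price_opt: total = -1; shift = -1; (((shift + total) - max(base, -4)) == (step - total)) -> false; base = 0; ((shift * shift) != (3 % 3)) -> true; base = 0; total = -7; return 49
verdict: not equivalent; witness: base=-2, step=1


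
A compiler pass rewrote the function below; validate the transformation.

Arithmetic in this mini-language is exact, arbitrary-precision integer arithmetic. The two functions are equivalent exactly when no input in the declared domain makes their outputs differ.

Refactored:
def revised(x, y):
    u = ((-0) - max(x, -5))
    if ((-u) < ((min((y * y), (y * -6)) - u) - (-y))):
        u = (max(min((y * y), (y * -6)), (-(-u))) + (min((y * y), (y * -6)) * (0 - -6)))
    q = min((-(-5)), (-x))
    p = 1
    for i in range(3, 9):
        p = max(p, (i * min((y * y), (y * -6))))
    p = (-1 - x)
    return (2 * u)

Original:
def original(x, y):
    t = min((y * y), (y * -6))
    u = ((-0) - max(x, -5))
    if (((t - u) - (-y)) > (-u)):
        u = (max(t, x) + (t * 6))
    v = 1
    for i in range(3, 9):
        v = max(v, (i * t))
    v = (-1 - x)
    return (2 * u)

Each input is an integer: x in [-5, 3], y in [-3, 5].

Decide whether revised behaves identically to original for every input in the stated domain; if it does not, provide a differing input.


There is a counterexample at x=-5, y=-2: 56 on one side, 58 on the other.
original: t := 4 | u := 5 | (((t - u) - (-y)) > (-u)): true | u := 28 | v := 1 | iter i=3: | v := 12 | iter i=4: | v := 16 | iter i=5: | v := 20 | iter i=6: | v := 24 | iter i=7: | v := 28 | iter i=8: | v := 32 | v := 4 | result 56
revised: u := 5 | ((-u) < ((min((y * y), (y * -6)) - u) - (-y))): true | u := 29 | q := 5 | p := 1 | iter i=3: | p := 12 | iter i=4: | p := 16 | iter i=5: | p := 20 | iter i=6: | p := 24 | iter i=7: | p := 28 | iter i=8: | p := 32 | p := 4 | result 58
verdict: not equivalent; witness: x=-5, y=-2


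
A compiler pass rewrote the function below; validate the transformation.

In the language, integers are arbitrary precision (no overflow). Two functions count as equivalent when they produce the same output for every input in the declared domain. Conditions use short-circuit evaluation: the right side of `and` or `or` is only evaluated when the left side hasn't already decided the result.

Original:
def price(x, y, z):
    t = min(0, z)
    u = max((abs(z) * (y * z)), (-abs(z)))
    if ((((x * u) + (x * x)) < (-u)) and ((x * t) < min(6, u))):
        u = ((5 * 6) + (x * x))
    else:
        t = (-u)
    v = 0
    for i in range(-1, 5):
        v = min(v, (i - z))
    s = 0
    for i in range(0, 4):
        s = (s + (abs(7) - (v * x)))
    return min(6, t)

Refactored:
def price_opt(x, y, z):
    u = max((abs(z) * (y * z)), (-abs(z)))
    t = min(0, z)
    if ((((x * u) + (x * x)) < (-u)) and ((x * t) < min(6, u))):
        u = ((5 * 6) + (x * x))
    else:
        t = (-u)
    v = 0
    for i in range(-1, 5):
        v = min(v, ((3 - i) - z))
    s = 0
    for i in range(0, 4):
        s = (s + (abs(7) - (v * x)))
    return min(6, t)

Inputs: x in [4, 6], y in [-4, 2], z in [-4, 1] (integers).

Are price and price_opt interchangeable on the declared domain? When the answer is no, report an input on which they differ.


This is a faithful refactor — arithmetic usage differs; and constant usage differs, but the computed results match everywhere.
As a probe, take x=6, y=-4, z=0: price runs t := 0 | u := 0 | ((((x * u) + (x * x)) < (-u)) and ((x * t) < min(6, u))): false | t := 0 | v := 0 | iter i=-1: | v := -1 | iter i=0: | v := -1 | iter i=1: | v := -1 | iter i=2: | v := -1 | iter i=3: | v := -1 | iter i=4: | v := -1 | s := 0 | iter i=0: | s := 13 | iter i=1: | s := 26 | iter i=2: | s := 39 | iter i=3: | s := 52 | result 0; price_opt runs u := 0 | t := 0 | ((((x * u) + (x * x)) < (-u)) and ((x * t) < min(6, u))): false | t := 0 | v := 0 | iter i=-1: | v := 0 | iter i=0: | v := 0 | iter i=1: | v := 0 | iter i=2: | v := 0 | iter i=3: | v := 0 | iter i=4: | v := -1 | s := 0 | iter i=0: | s := 13 | iter i=1: | s := 26 | iter i=2: | s := 39 | iter i=3: | s := 52 | result 0; both end at 0.
Checked all 126 inputs in the declared domain: the outputs agree on every one.
verdict: equivalent


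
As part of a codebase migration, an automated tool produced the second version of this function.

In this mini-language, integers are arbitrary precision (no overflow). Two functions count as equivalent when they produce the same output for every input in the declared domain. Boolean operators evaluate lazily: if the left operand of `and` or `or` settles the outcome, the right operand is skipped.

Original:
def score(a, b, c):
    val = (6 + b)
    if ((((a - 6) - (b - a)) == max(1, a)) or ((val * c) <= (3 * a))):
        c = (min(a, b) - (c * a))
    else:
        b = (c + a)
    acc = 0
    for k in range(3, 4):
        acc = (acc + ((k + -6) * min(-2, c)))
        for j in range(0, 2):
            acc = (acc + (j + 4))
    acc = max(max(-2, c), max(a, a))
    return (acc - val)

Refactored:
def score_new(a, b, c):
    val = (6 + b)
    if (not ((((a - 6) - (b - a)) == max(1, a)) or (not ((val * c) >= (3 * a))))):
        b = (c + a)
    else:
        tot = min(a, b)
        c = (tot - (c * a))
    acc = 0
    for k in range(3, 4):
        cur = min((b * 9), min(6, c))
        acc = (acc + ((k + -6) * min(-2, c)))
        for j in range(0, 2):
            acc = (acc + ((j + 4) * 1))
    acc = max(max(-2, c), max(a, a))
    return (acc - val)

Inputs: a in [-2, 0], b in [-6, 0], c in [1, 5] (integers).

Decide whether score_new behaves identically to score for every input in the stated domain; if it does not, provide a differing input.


The rewrite breaks on a=0, b=-6, c=1, where the results are 0 and 1.
score: val becomes 0; next ((((a - 6) - (b - a)) == max(1, a)) or ((val * c) <= (3 * a))) evaluates to true; next c becomes -6; next acc becomes 0; next at k=3:; next acc becomes 18; next at j=0:; next acc becomes 22; next at j=1:; next acc becomes 27; next acc becomes 0; next final value 0
score_new: val becomes 0; next (not ((((a - 6) - (b - a)) == max(1, a)) or (not ((val * c) >= (3 * a))))) evaluates to true; next b becomes 1; next acc becomes 0; next at k=3:; next cur becomes 1; next acc becomes 6; next at j=0:; next acc becomes 10; next at j=1:; next acc becomes 15; next acc becomes 1; next final value 1
verdict: not equivalent; witness: a=0, b=-6, c=1


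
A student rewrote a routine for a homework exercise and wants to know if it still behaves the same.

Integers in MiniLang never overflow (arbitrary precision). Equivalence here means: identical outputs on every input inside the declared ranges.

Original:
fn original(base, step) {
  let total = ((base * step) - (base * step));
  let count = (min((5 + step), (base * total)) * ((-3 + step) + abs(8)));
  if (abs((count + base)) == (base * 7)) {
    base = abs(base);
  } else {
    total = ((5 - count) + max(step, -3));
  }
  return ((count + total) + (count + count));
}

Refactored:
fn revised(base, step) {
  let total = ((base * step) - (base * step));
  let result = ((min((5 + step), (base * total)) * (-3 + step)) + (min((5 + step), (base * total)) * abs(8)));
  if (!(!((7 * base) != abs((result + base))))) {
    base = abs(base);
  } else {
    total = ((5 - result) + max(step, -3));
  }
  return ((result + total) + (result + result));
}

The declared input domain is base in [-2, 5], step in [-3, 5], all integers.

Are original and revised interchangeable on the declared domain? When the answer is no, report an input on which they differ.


The rewrite breaks on base=-2, step=-3, where the results are 2 and 0.
original: total := 0 | count := 0 | (abs((count + base)) == (base * 7)): false | total := 2 | result 2
revised: total := 0 | result := 0 | (!(!((7 * base) != abs((result + base))))): true | base := 2 | result 0
verdict: not equivalent; witness: base=-2, step=-3


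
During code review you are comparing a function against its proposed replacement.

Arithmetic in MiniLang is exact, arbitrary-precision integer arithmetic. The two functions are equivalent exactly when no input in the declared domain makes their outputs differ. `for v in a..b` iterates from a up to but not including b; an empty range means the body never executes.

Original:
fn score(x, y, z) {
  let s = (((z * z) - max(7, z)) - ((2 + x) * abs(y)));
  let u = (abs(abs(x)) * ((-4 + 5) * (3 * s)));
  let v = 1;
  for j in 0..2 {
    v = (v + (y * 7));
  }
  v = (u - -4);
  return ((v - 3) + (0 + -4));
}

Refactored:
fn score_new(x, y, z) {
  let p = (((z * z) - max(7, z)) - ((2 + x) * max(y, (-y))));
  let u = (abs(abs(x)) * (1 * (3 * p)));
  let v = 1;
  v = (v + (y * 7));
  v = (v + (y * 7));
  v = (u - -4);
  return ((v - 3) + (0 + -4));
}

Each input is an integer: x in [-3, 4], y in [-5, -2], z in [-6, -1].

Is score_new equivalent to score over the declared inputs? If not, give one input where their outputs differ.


Side by side, the visible changes include: min/max/abs usage differs, plus constant usage differs, plus loop structure differs, plus local variable names differ, plus arithmetic usage differs.
Spot check at x=3, y=-3, z=-4 — score: s becomes -6; next u becomes -54; next v becomes 1; next at j=0:; next v becomes -20; next at j=1:; next v becomes -41; next v becomes -50; next final value -57. score_new: p becomes -6; next u becomes -54; next v becomes 1; next v becomes -20; next v becomes -41; next v becomes -50; next final value -57. Both give -57.
Checked all 192 inputs in the declared domain: the outputs agree on every one.
verdict: equivalent


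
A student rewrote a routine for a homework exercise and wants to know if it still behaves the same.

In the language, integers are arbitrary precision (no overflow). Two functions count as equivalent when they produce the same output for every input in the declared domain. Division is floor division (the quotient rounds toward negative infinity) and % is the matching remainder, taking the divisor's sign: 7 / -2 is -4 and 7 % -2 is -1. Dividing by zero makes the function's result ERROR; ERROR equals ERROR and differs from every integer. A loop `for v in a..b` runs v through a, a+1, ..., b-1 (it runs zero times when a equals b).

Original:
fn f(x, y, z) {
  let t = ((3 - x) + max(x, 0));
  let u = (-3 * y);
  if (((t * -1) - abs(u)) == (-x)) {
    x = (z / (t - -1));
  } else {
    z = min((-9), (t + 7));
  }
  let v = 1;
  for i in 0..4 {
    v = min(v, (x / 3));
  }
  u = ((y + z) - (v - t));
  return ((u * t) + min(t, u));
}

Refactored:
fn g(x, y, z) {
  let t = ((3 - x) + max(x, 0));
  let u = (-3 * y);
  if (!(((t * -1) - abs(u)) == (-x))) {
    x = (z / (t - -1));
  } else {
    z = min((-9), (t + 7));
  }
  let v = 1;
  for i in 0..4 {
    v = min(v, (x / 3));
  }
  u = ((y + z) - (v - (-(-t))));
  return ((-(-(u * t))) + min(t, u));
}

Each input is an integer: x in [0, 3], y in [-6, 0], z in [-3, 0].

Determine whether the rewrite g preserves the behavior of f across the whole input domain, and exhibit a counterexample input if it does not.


Input x=0, y=-6, z=-3: -48 from f versus -20 from g.
verdict: not equivalent; witness: x=0, y=-6, z=-3


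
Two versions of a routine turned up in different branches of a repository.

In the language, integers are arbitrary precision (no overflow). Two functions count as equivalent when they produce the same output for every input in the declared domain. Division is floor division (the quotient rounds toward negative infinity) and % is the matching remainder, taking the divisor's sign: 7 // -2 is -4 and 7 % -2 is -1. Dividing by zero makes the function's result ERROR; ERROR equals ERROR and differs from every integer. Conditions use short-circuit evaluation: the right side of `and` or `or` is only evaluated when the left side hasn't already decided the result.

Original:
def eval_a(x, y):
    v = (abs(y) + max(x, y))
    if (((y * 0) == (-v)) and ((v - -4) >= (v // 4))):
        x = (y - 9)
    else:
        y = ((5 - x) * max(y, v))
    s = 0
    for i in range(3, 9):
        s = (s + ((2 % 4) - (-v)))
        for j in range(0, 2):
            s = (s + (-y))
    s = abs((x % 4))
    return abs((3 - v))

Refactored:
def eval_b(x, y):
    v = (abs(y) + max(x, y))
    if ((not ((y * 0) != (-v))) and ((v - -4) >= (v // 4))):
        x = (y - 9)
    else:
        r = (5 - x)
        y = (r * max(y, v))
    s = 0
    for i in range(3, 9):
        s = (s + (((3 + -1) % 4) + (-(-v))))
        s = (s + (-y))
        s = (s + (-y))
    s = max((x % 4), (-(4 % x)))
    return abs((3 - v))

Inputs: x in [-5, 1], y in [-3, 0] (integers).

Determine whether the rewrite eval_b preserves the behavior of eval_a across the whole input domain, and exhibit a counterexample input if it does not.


x=0, y=-3 yields 0 from eval_a but ERROR from eval_b.
verdict: not equivalent; witness: x=0, y=-3


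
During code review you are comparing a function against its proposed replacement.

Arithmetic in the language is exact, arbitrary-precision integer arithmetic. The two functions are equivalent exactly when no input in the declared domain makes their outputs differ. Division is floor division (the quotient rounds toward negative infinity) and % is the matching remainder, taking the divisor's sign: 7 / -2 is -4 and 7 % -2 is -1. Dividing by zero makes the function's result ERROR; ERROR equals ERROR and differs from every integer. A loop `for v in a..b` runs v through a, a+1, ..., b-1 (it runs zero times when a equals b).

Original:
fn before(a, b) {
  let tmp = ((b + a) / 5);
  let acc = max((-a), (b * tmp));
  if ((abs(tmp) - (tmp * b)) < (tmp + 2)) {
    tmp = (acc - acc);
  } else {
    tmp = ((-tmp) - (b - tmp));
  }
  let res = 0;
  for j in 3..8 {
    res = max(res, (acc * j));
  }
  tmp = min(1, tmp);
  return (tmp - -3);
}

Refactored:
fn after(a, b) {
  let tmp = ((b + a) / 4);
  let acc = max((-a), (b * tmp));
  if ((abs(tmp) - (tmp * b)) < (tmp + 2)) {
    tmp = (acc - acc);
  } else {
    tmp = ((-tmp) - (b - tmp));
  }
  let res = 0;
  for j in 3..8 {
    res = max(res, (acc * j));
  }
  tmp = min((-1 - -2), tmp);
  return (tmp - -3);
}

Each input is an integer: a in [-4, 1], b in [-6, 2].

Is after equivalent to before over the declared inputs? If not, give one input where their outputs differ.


Take a=-4, b=-1.
before: tmp becomes -1; next acc becomes 4; next ((abs(tmp) - (tmp * b)) < (tmp + 2)) evaluates to true; next tmp becomes 0; next res becomes 0; next at j=3:; next res becomes 12; next at j=4:; next res becomes 16; next at j=5:; next res becomes 20; next at j=6:; next res becomes 24; next at j=7:; next res becomes 28; next tmp becomes 0; next final value 3
after: tmp becomes -2; next acc becomes 4; next ((abs(tmp) - (tmp * b)) < (tmp + 2)) evaluates to false; next tmp becomes 1; next res becomes 0; next at j=3:; next res becomes 12; next at j=4:; next res becomes 16; next at j=5:; next res becomes 20; next at j=6:; next res becomes 24; next at j=7:; next res becomes 28; next tmp becomes 1; next final value 4
3 and 4 differ, so these are not the same function on this domain.
verdict: not equivalent; witness: a=-4, b=-1


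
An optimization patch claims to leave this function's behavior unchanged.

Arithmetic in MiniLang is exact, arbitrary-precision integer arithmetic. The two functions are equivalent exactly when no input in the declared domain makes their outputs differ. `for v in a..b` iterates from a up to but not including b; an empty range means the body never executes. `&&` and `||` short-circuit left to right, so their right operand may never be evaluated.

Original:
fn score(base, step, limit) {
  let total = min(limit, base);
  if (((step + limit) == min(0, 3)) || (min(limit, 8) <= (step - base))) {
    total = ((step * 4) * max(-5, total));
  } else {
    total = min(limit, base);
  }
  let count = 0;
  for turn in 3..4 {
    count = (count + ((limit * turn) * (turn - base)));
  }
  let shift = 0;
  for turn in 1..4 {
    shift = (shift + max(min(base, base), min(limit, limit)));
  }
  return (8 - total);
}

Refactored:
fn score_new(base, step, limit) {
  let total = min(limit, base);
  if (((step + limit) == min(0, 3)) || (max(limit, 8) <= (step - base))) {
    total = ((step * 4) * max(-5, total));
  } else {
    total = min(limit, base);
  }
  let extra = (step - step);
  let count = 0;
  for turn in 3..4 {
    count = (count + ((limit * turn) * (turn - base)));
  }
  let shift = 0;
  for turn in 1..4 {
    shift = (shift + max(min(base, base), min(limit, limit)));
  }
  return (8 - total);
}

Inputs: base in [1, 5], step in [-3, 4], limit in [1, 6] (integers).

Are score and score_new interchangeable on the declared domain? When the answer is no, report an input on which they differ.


There is a counterexample at base=1, step=2, limit=1: 0 on one side, 7 on the other.
score: total=1, then (((step + limit) == min(0, 3)) || (min(limit, 8) <= (step - base))) is true, then total=8, then count=0, then (turn=3), then count=6, then shift=0, then (turn=1), then shift=1, then (turn=2), then shift=2, then (turn=3), then shift=3, then returns 0
score_new: total=1, then (((step + limit) == min(0, 3)) || (max(limit, 8) <= (step - base))) is false, then total=1, then extra=0, then count=0, then (turn=3), then count=6, then shift=0, then (turn=1), then shift=1, then (turn=2), then shift=2, then (turn=3), then shift=3, then returns 7
verdict: not equivalent; witness: base=1, step=2, limit=1


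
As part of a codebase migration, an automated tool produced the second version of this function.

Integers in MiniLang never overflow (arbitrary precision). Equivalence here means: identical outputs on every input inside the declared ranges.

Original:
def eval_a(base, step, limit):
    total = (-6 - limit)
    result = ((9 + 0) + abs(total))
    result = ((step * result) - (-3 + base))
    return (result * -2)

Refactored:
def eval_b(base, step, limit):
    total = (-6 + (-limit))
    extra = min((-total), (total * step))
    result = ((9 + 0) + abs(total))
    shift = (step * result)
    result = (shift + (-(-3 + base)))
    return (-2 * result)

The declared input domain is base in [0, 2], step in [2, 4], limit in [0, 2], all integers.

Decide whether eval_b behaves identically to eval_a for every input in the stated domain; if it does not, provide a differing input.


Reading the diff, among the changes: statement counts differ; and arithmetic usage differs; and local variable names differ; and min/max/abs usage differs.
Tracing base=0, step=2, limit=1: eval_a: total=-7, then result=16, then result=35, then returns -70 | eval_b: total=-7, then extra=-14, then result=16, then shift=32, then result=35, then returns -70 — matching result -70.
Every one of the 27 inputs gives matching results.
verdict: equivalent


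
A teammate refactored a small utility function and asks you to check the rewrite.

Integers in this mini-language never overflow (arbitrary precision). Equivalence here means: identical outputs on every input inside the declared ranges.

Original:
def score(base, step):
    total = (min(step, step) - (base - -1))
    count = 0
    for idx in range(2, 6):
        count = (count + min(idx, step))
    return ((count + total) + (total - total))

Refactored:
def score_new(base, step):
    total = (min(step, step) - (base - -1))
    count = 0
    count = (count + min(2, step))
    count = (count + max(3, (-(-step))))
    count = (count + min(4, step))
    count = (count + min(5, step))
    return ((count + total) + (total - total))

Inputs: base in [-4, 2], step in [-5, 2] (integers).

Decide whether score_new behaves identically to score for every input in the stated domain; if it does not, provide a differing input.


On input base=-4, step=-5, score returns -22 while score_new returns -14.
verdict: not equivalent; witness: base=-4, step=-5


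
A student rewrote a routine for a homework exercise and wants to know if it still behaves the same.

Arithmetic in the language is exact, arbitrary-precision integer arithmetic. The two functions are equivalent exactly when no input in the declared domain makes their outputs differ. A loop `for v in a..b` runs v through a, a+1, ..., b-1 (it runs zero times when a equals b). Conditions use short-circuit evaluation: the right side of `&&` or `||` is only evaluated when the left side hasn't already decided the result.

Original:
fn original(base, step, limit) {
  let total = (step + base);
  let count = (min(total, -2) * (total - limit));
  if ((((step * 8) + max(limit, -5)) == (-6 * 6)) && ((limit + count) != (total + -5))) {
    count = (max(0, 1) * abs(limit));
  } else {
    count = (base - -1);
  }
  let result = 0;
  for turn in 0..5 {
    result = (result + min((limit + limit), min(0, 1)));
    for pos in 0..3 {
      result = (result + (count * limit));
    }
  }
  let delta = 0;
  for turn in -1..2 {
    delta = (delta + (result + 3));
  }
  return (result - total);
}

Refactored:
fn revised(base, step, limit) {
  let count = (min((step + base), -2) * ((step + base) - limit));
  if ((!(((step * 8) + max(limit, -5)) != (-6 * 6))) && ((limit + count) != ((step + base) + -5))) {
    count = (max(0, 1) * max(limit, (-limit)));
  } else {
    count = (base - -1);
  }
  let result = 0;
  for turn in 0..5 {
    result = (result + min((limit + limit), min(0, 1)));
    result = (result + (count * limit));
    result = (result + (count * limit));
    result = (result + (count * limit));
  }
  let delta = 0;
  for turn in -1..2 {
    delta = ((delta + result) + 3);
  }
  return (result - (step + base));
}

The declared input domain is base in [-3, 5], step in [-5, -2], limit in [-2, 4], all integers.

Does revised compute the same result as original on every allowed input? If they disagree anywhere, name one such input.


Comparing the listings, the differences include: local variable names differ; comparison usage differs; min/max/abs usage differs; boolean connective usage differs; arithmetic usage differs; loop structure differs.
One worked example (base=5, step=-3, limit=3) — original: total becomes 2; next count becomes 2; next ((((step * 8) + max(limit, -5)) == (-6 * 6)) && ((limit + count) != (total + -5))) evaluates to false; next count becomes 6; next result becomes 0; next at turn=0:; next result becomes 0; next at pos=0:; next result becomes 18; next at pos=1:; next result becomes 36; next at pos=2:; next result becomes 54; next at turn=1:; next result becomes 54; next at pos=0:; next result becomes 72; next at pos=1:; next result becomes 90; next at pos=2:; next result becomes 108; next at turn=2:; next result becomes 108; next at pos=0:; next result becomes 126; next at pos=1:; next result becomes 144; next at pos=2:; next result becomes 162; next at turn=3:; next result becomes 162; next at pos=0:; next result becomes 180; next at pos=1:; next result becomes 198; next at pos=2:; next result becomes 216; next at turn=4:; next result becomes 216; next at pos=0:; next result becomes 234; next at pos=1:; next result becomes 252; next at pos=2:; next result becomes 270; next delta becomes 0; next at turn=-1:; next delta becomes 273; next at turn=0:; next delta becomes 546; next at turn=1:; next delta becomes 819; next final value 268; revised: count becomes 2; next ((!(((step * 8) + max(limit, -5)) != (-6 * 6))) && ((limit + count) != ((step + base) + -5))) evaluates to false; next count becomes 6; next result becomes 0; next at turn=0:; next result becomes 0; next result becomes 18; next result becomes 36; next result becomes 54; next at turn=1:; next result becomes 54; next result becomes 72; next result becomes 90; next result becomes 108; next at turn=2:; next result becomes 108; next result becomes 126; next result becomes 144; next result becomes 162; next at turn=3:; next result becomes 162; next result becomes 180; next result becomes 198; next result becomes 216; next at turn=4:; next result becomes 216; next result becomes 234; next result becomes 252; next result becomes 270; next delta becomes 0; next at turn=-1:; next delta becomes 273; next at turn=0:; next delta becomes 546; next at turn=1:; next delta becomes 819; next final value 268; agreement on 268.
Sweeping the whole domain (252 inputs) finds no disagreement.
verdict: equivalent


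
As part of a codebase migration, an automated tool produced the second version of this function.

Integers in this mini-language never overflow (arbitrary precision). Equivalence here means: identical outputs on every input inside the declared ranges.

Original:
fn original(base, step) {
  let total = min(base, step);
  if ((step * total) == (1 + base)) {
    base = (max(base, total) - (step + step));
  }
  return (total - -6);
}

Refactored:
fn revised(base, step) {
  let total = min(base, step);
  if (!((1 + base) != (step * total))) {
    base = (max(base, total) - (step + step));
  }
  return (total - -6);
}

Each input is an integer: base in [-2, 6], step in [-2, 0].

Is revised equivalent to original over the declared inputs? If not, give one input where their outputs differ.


This is a faithful refactor — comparison usage differs; also boolean connective usage differs, but the computed results match everywhere.
Spot check at base=4, step=0 — original: total = 0; ((step * total) == (1 + base)) -> false; return 6. revised: total = 0; (!((1 + base) != (step * total))) -> false; return 6. Both give 6.
Sweeping the whole domain (27 inputs) finds no disagreement.
verdict: equivalent


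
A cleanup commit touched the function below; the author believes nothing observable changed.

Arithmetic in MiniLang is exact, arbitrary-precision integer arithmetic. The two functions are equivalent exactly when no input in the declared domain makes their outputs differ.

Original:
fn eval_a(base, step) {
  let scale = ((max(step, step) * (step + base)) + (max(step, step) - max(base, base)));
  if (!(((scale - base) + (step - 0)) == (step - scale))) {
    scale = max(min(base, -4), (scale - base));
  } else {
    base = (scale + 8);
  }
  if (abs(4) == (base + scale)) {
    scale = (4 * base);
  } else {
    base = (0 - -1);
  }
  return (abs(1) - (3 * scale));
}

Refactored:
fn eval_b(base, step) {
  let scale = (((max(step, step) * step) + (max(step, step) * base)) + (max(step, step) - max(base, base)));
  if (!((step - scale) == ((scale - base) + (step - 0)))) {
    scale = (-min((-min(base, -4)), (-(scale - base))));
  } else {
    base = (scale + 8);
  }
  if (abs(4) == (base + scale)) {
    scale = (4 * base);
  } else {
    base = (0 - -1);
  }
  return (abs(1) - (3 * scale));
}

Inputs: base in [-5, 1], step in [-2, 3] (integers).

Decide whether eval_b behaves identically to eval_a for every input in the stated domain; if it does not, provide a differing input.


Side by side, the visible changes include: min/max/abs usage differs; and arithmetic usage differs.
One worked example (base=-3, step=3) — eval_a: scale = 6; (!(((scale - base) + (step - 0)) == (step - scale))) -> true; scale = 9; (abs(4) == (base + scale)) -> false; base = 1; return -26; eval_b: scale = 6; (!((step - scale) == ((scale - base) + (step - 0)))) -> true; scale = 9; (abs(4) == (base + scale)) -> false; base = 1; return -26; agreement on -26.
Every one of the 42 inputs gives matching results.
verdict: equivalent
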